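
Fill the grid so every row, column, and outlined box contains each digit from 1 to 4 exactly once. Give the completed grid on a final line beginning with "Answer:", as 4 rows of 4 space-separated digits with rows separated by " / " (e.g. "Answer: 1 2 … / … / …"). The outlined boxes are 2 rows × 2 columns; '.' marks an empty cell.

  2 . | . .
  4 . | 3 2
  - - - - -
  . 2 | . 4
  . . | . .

Step 1. [r3c3∈{1}] r3c3 is down to just 1 ⇒ r3c3=1.
Step 2. [r1c2∈{1,3}] row 1 places 3 nowhere but r1c2, so r1c2=3.
Step 3. [r4c1∈{1,3}] across col 1, 1 lands solely at r4c1 ⇒ r4c1=1.
Step 4. [r2c2∈{1}] r2c2 has the single candidate 1 ⇒ r2c2=1.
Step 5. [r3c1∈{3}] only 3 remains possible at r3c1 ⇒ r3c1=3.
Step 6. [r4c4∈{3}] r4c4 has the single candidate 3 ⇒ r4c4=3.
Step 7. [r1c3∈{4}] r1c3 is down to just 4, so r1c3=4.
Step 8. [r1c4∈{1}] only 1 remains possible at r1c4 ⇒ r1c4=1.
Step 9. [r4c2∈{4}] r4c2 has the single candidate 4, so r4c2=4.
Step 10. [r4c3∈{2}] r4c3 is down to just 2. So r4c3=2.

Answer: 2 3 4 1 / 4 1 3 2 / 3 2 1 4 / 1 4 2 3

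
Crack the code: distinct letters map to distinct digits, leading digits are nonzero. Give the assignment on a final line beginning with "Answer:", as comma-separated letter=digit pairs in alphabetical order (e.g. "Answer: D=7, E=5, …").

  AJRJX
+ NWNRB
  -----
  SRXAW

Step 1. [col 1: X + B ≡ W (mod 10)] column 1 (X + B ≡ W (mod 10), carry-in 0) doesn't pin W yet; pick W=3 and continue, so W=3.
Step 2. [col 1: X + B ≡ W (mod 10)] no forcing yet in column 1 (carry-in 0); X=6 is free and consistent — try it ⇒ X=6.
Step 3. [col 1: X + B ≡ W (mod 10)] column 1: given X=6, W=3, carry-in 0, and digits 3,6 already taken and all letters distinct, X+B≡W (mod 10) forces B=7, so B=7.
Step 4. [col 2: J + R ≡ A (mod 10)] several values work for J in column 2 (J + R ≡ A (mod 10), carry-in 1); try J=2 ⇒ J=2.
Step 5. [col 2: J + R ≡ A (mod 10)] no forcing yet in column 2 (carry-in 1); R=5 is free and consistent — try it ⇒ R=5.
Step 6. [col 2: J + R ≡ A (mod 10)] in column 2 we have J+R≡A with carry-in 1; given J=2, R=5 and digits 2,3,5,6,7 already taken and all letters distinct, that pins A to 8, so A=8.
Step 7. [col 3: R + N ≡ X (mod 10)] column 3 reads R+N+carry(0)=X with R=5, X=6; with digits 2,3,5,6,7,8 already taken and all letters distinct, the only value for N is 1 ⇒ N=1.
Step 8. [col 5: A + N ≡ S (mod 10)] column 5: given A=8, N=1, carry-in 0, and digits 1,2,3,5,6,7,8 already taken and all letters distinct, A+N≡S (mod 10) forces S=9, so S=9.

Answer: A=8, B=7, J=2, N=1, R=5, S=9, W=3, X=6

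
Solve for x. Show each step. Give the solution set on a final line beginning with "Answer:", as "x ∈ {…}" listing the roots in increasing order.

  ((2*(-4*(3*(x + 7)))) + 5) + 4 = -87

Step 1. [((2*(-4*(3*(x + 7)))) + 5) + 4 = -87] 4 comes off first (subtract 4) ⇒ sub: (2*(-4*(3*(x + 7)))) + 5 = -91.
Step 2. [(2*(-4*(3*(x + 7)))) + 5 = -91] peel the +5: subtract 5 from each side, so sub: 2*(-4*(3*(x + 7))) = -96.
Step 3. [2*(-4*(3*(x + 7))) = -96] divide by the outer 2, so div: -4*(3*(x + 7)) = -48.
Step 4. [-4*(3*(x + 7)) = -48] -4 out front; divide by -4 ⇒ div: 3*(x + 7) = 12.
Step 5. [3*(x + 7) = 12] 3 out front; divide by 3, so div: x + 7 = 4.
Step 6. [x + 7 = 4] peel the +7: subtract 7 from each side, so sub: x = -3.

Answer: x ∈ {-3}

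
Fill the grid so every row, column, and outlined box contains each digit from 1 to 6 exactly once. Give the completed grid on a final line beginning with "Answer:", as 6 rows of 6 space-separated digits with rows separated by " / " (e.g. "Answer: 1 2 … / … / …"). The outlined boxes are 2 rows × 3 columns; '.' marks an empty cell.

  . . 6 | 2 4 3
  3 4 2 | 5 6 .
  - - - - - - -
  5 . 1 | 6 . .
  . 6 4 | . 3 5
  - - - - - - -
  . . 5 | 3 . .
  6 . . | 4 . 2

Step 1. [r5c5∈{1}] r5c5 is down to just 1. So r5c5=1.
Step 2. [r4c1∈{2}] r4c1 is down to just 2. So r4c1=2.
Step 3. [r6c2∈{1,3}] 1 has one home in row 6: r6c2. So r6c2=1.
Step 4. [r2c6∈{1}] nothing but 1 survives at r2c6. So r2c6=1.
Step 5. [r1c2∈{5}] r1c2 has the single candidate 5, so r1c2=5.
Step 6. [r5c6∈{6}] r5c6 has the single candidate 6. So r5c6=6.
Step 7. [r5c1∈{4}] nothing but 4 survives at r5c1, so r5c1=4.
Step 8. [r6c5∈{5}] r6c5 has the single candidate 5 ⇒ r6c5=5.
Step 9. [r3c2∈{3}] r3c2 is down to just 3. So r3c2=3.
Step 10. [r6c3∈{3}] nothing but 3 survives at r6c3. So r6c3=3.
Step 11. [r3c6∈{4}] r3c6's peers cover all but 4, so r3c6=4.
Step 12. [r4c4∈{1}] r4c4's peers cover all but 1. So r4c4=1.
Step 13. [r1c1∈{1}] only 1 remains possible at r1c1, so r1c1=1.
Step 14. [r5c2∈{2}] nothing but 2 survives at r5c2, so r5c2=2.
Step 15. [r3c5∈{2}] r3c5 is down to just 2, so r3c5=2.

Answer: 1 5 6 2 4 3 / 3 4 2 5 6 1 / 5 3 1 6 2 4 / 2 6 4 1 3 5 / 4 2 5 3 1 6 / 6 1 3 4 5 2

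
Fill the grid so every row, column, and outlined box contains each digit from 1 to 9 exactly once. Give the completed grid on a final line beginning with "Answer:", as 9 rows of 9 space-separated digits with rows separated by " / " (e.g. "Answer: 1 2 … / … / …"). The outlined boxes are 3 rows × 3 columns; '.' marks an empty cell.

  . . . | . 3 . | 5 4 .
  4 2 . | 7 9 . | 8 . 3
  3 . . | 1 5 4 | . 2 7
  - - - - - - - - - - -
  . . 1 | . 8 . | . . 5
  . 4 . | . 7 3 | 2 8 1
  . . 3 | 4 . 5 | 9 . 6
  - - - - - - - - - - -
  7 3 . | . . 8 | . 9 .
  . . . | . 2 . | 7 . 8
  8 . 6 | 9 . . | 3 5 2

Step 1. [r8c2∈{1,5,9}] across col 2, 5 lands solely at r8c2, so r8c2=5.
Step 2. [r5c4∈{6}] r5c4's peers cover all but 6 ⇒ r5c4=6.
Step 3. [r7c7∈{1,4,6}] across col 7, 1 lands solely at r7c7, so r7c7=1.
Step 4. [r9c2∈{1}] r9c2's peers cover all but 1. So r9c2=1.
Step 5. [r8c1∈{9}] nothing but 9 survives at r8c1. So r8c1=9.
Step 6. [r5c3∈{5,9}] in row 5, 9 fits only at r5c3 ⇒ r5c3=9.
Step 7. [r3c2∈{6,8,9}] row 3 places 9 nowhere but r3c2 ⇒ r3c2=9.
Step 8. [r4c4∈{2}] only 2 remains possible at r4c4 ⇒ r4c4=2.
Step 9. [r2c6∈{6}] nothing but 6 survives at r2c6 ⇒ r2c6=6.
Step 10. [r6c8∈{7}] only 7 remains possible at r6c8, so r6c8=7.
Step 11. [r4c2∈{6,7}] row 4 places 7 nowhere but r4c2 ⇒ r4c2=7.
Step 12. [r1c2∈{6,8}] r1c2 is the only open cell in col 2 admitting 6. So r1c2=6.
Step 13. [r7c9∈{4}] r7c9's peers cover all but 4, so r7c9=4.
Step 14. [r1c3∈{7,8}] r1c3 is the only open cell in row 1 admitting 7. So r1c3=7.
Step 15. [r7c4∈{5}] only 5 remains possible at r7c4, so r7c4=5.
Step 16. [r4c1∈{6}] nothing but 6 survives at r4c1 ⇒ r4c1=6.
Step 17. [r4c8∈{3}] r4c8 is down to just 3 ⇒ r4c8=3.
Step 18. [r2c3∈{5}] only 5 remains possible at r2c3, so r2c3=5.
Step 19. [r2c8∈{1}] r2c8 has the single candidate 1. So r2c8=1.
Step 20. [r4c6∈{9}] r4c6 has the single candidate 9, so r4c6=9.
Step 21. [r6c2∈{8}] r6c2 has the single candidate 8 ⇒ r6c2=8.
Step 22. [r8c6∈{1}] nothing but 1 survives at r8c6 ⇒ r8c6=1.
Step 23. [r6c1∈{2}] r6c1 is down to just 2 ⇒ r6c1=2.
Step 24. [r8c3∈{4}] nothing but 4 survives at r8c3, so r8c3=4.
Step 25. [r8c4∈{3}] r8c4 has the single candidate 3, so r8c4=3.
Step 26. [r3c7∈{6}] r3c7 is down to just 6 ⇒ r3c7=6.
Step 27. [r1c6∈{2}] r1c6 is down to just 2 ⇒ r1c6=2.
Step 28. [r1c1∈{1}] r1c1 is down to just 1, so r1c1=1.
Step 29. [r7c5∈{6}] nothing but 6 survives at r7c5. So r7c5=6.
Step 30. [r6c5∈{1}] nothing but 1 survives at r6c5 ⇒ r6c5=1.
Step 31. [r8c8∈{6}] r8c8's peers cover all but 6, so r8c8=6.
Step 32. [r9c6∈{7}] r9c6's peers cover all but 7. So r9c6=7.
Step 33. [r9c5∈{4}] nothing but 4 survives at r9c5, so r9c5=4.
Step 34. [r1c4∈{8}] nothing but 8 survives at r1c4. So r1c4=8.
Step 35. [r7c3∈{2}] nothing but 2 survives at r7c3, so r7c3=2.
Step 36. [r4c7∈{4}] nothing but 4 survives at r4c7 ⇒ r4c7=4.
Step 37. [r3c3∈{8}] nothing but 8 survives at r3c3 ⇒ r3c3=8.
Step 38. [r1c9∈{9}] only 9 remains possible at r1c9. So r1c9=9.
Step 39. [r5c1∈{5}] r5c1 is down to just 5 ⇒ r5c1=5.

Answer: 1 6 7 8 3 2 5 4 9 / 4 2 5 7 9 6 8 1 3 / 3 9 8 1 5 4 6 2 7 / 6 7 1 2 8 9 4 3 5 / 5 4 9 6 7 3 2 8 1 / 2 8 3 4 1 5 9 7 6 / 7 3 2 5 6 8 1 9 4 / 9 5 4 3 2 1 7 6 8 / 8 1 6 9 4 7 3 5 2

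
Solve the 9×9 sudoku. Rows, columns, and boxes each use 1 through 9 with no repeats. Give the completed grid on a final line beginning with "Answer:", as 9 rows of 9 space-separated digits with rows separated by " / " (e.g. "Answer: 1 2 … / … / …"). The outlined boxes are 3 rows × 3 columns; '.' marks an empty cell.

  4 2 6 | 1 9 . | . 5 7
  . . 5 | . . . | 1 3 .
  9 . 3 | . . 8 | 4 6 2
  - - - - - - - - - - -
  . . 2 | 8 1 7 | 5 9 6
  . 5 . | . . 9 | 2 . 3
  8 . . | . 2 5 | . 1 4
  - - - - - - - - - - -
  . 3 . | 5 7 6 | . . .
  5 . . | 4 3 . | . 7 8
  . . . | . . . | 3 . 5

Step 1. [r2c1∈{7}] r2c1's peers cover all but 7 ⇒ r2c1=7.
Step 2. [r5c3∈{1,4,7}] across row 5, 7 lands solely at r5c3 ⇒ r5c3=7.
Step 3. [r7c3∈{1,4,8,9}] 8 has one home in row 7: r7c3. So r7c3=8.
Step 4. [r8c6∈{1,2}] r8c6 is the only open cell in row 8 admitting 2. So r8c6=2.
Step 5. [r9c3∈{1,4,9}] 4 has one home in col 3: r9c3 ⇒ r9c3=4.
Step 6. [r8c3∈{1,9}] across col 3, 1 lands solely at r8c3. So r8c3=1.
Step 7. [r5c4∈{6}] r5c4 has the single candidate 6, so r5c4=6.
Step 8. [r9c1∈{2,6}] in col 1, 6 fits only at r9c1 ⇒ r9c1=6.
Step 9. [r8c2∈{9}] r8c2 is down to just 9. So r8c2=9.
Step 10. [r7c1∈{2}] nothing but 2 survives at r7c1 ⇒ r7c1=2.
Step 11. [r7c9∈{1,9}] r7c9 is the only open cell in row 7 admitting 1, so r7c9=1.
Step 12. [r2c6∈{4}] nothing but 4 survives at r2c6. So r2c6=4.
Step 13. [r6c2∈{6}] nothing but 6 survives at r6c2, so r6c2=6.
Step 14. [r6c3∈{9}] only 9 remains possible at r6c3. So r6c3=9.
Step 15. [r1c7∈{8}] r1c7's peers cover all but 8, so r1c7=8.
Step 16. [r2c5∈{6}] only 6 remains possible at r2c5, so r2c5=6.
Step 17. [r3c4∈{7}] r3c4 has the single candidate 7. So r3c4=7.
Step 18. [r9c4∈{9}] r9c4's peers cover all but 9. So r9c4=9.
Step 19. [r6c4∈{3}] r6c4 has the single candidate 3. So r6c4=3.
Step 20. [r3c2∈{1}] nothing but 1 survives at r3c2. So r3c2=1.
Step 21. [r4c2∈{4}] only 4 remains possible at r4c2, so r4c2=4.
Step 22. [r4c1∈{3}] only 3 remains possible at r4c1 ⇒ r4c1=3.
Step 23. [r3c5∈{5}] r3c5 is down to just 5, so r3c5=5.
Step 24. [r8c7∈{6}] r8c7's peers cover all but 6 ⇒ r8c7=6.
Step 25. [r9c2∈{7}] only 7 remains possible at r9c2, so r9c2=7.
Step 26. [r1c6∈{3}] only 3 remains possible at r1c6 ⇒ r1c6=3.
Step 27. [r2c9∈{9}] r2c9 has the single candidate 9 ⇒ r2c9=9.
Step 28. [r7c8∈{4}] only 4 remains possible at r7c8, so r7c8=4.
Step 29. [r9c5∈{8}] nothing but 8 survives at r9c5 ⇒ r9c5=8.
Step 30. [r5c1∈{1}] r5c1 is down to just 1, so r5c1=1.
Step 31. [r2c4∈{2}] only 2 remains possible at r2c4 ⇒ r2c4=2.
Step 32. [r5c8∈{8}] r5c8 has the single candidate 8, so r5c8=8.
Step 33. [r5c5∈{4}] r5c5 has the single candidate 4, so r5c5=4.
Step 34. [r7c7∈{9}] r7c7 is down to just 9 ⇒ r7c7=9.
Step 35. [r9c8∈{2}] nothing but 2 survives at r9c8. So r9c8=2.
Step 36. [r6c7∈{7}] r6c7 has the single candidate 7, so r6c7=7.
Step 37. [r2c2∈{8}] r2c2's peers cover all but 8. So r2c2=8.
Step 38. [r9c6∈{1}] only 1 remains possible at r9c6. So r9c6=1.

Answer: 4 2 6 1 9 3 8 5 7 / 7 8 5 2 6 4 1 3 9 / 9 1 3 7 5 8 4 6 2 / 3 4 2 8 1 7 5 9 6 / 1 5 7 6 4 9 2 8 3 / 8 6 9 3 2 5 7 1 4 / 2 3 8 5 7 6 9 4 1 / 5 9 1 4 3 2 6 7 8 / 6 7 4 9 8 1 3 2 5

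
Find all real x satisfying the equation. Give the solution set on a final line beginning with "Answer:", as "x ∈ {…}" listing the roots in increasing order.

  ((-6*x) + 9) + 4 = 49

Step 1. [((-6*x) + 9) + 4 = 49] the outer +4 inverts by subtracting 4. So sub: (-6*x) + 9 = 45.
Step 2. [(-6*x) + 9 = 45] the outer +9 inverts by subtracting 9. So sub: -6*x = 36.
Step 3. [-6*x = 36] -6·(inner) — divide through by -6. So div: x = -6.

Answer: x ∈ {-6}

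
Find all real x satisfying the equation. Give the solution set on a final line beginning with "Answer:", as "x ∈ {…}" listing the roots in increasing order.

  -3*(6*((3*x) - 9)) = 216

Step 1. [-3*(6*((3*x) - 9)) = 216] divide by the outer -3. So div: 6*((3*x) - 9) = -72.
Step 2. [6*((3*x) - 9) = -72] 6·(inner) — divide through by 6, so div: (3*x) - 9 = -12.
Step 3. [(3*x) - 9 = -12] common factor 3 (LHS and -12) — divide through. So factor: x - 3 = -4.
Step 4. [x - 3 = -4] peel the -3: add 3 from each side, so sub: x = -1.

Answer: x ∈ {-1}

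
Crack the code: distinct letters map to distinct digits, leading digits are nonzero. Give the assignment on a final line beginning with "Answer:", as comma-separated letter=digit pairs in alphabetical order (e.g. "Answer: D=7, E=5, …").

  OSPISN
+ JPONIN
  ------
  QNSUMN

Step 1. [col 1: N + N ≡ N (mod 10)] column 1: given nothing yet, carry-in 0, and all letters distinct, none taken yet, N+N≡N (mod 10) forces N=0, so N=0.
Step 2. [col 2: S + I ≡ M (mod 10)] several values work for S in column 2 (S + I ≡ M (mod 10), carry-in 0); try S=7, so S=7.
Step 3. [col 2: S + I ≡ M (mod 10)] several values work for I in column 2 (S + I ≡ M (mod 10), carry-in 0); try I=8, so I=8.
Step 4. [col 2: S + I ≡ M (mod 10)] column 2 reads S+I+carry(0)=M with S=7, I=8; with digits 0,7,8 already taken and all letters distinct, the only value for M is 5. So M=5.
Step 5. [col 3: I + N ≡ U (mod 10)] column 3 reads I+N+carry(1)=U with I=8, N=0; with digits 0,5,7,8 already taken and all letters distinct, the only value for U is 9. So U=9.
Step 6. [col 4: P + O ≡ S (mod 10)] several values work for P in column 4 (P + O ≡ S (mod 10), carry-in 0); try P=3 ⇒ P=3.
Step 7. [col 4: P + O ≡ S (mod 10)] in column 4 we have P+O≡S with carry-in 0; given P=3, S=7 and digits 0,3,5,7,8,9 already taken and all letters distinct, that pins O to 4 ⇒ O=4.
Step 8. [col 6: O + J ≡ Q (mod 10)] several values work for Q in column 6 (O + J ≡ Q (mod 10), carry-in 1); try Q=6. So Q=6.
Step 9. [col 6: O + J ≡ Q (mod 10)] column 6 reads O+J+carry(1)=Q with O=4, Q=6; with digits 0,3,4,5,6,7,8,9 already taken and all letters distinct, the only value for J is 1, so J=1.

Answer: I=8, J=1, M=5, N=0, O=4, P=3, Q=6, S=7, U=9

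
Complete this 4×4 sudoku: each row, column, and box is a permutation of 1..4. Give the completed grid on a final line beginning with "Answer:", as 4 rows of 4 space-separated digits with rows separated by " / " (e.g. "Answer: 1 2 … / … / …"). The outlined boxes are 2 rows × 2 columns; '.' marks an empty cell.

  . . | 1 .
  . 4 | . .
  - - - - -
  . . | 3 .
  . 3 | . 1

Step 1. [r1c2∈{2}] nothing but 2 survives at r1c2. So r1c2=2.
Step 2. [r4c3∈{2,4}] r4c3 is the only open cell in col 3 admitting 4. So r4c3=4.
Step 3. [r3c1∈{1,2,4}] 4 has one home in row 3: r3c1. So r3c1=4.
Step 4. [r1c1∈{3}] r1c1 is down to just 3, so r1c1=3.
Step 5. [r2c3∈{2}] only 2 remains possible at r2c3. So r2c3=2.
Step 6. [r2c4∈{3}] r2c4's peers cover all but 3, so r2c4=3.
Step 7. [r2c1∈{1}] r2c1 is down to just 1, so r2c1=1.
Step 8. [r1c4∈{4}] r1c4 has the single candidate 4 ⇒ r1c4=4.
Step 9. [r3c4∈{2}] only 2 remains possible at r3c4 ⇒ r3c4=2.
Step 10. [r3c2∈{1}] r3c2 has the single candidate 1 ⇒ r3c2=1.
Step 11. [r4c1∈{2}] r4c1 has the single candidate 2. So r4c1=2.

Answer: 3 2 1 4 / 1 4 2 3 / 4 1 3 2 / 2 3 4 1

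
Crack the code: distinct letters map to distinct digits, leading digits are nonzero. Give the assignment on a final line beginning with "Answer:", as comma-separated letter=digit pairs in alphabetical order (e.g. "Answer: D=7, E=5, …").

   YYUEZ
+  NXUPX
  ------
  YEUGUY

Step 1. [col 1: Z + X ≡ Y (mod 10)] Y=1 is one option consistent with column 1 (Z + X ≡ Y (mod 10), carry-in 0) — take it, so Y=1.
Step 2. [col 1: Z + X ≡ Y (mod 10)] column 1 (Z + X ≡ Y (mod 10), carry-in 0) doesn't pin X yet; pick X=4 and continue. So X=4.
Step 3. [col 1: Z + X ≡ Y (mod 10)] column 1: given X=4, Y=1, carry-in 0, and digits 1,4 already taken and all letters distinct, Z+X≡Y (mod 10) forces Z=7. So Z=7.
Step 4. [col 2: E + P ≡ U (mod 10)] no forcing yet in column 2 (carry-in 1); E=0 is free and consistent — try it, so E=0.
Step 5. [col 2: E + P ≡ U (mod 10)] several values work for P in column 2 (E + P ≡ U (mod 10), carry-in 1); try P=5, so P=5.
Step 6. [col 2: E + P ≡ U (mod 10)] column 2 reads E+P+carry(1)=U with E=0, P=5; with digits 0,1,4,5,7 already taken and all letters distinct, the only value for U is 6. So U=6.
Step 7. [col 3: U + U ≡ G (mod 10)] from column 3 (U=6, carry-in 0, digits 0,1,4,5,6,7 already taken and all letters distinct): G must equal 2. So G=2.
Step 8. [col 5: Y + N ≡ E (mod 10)] column 5: given Y=1, E=0, carry-in 0, and digits 0,1,2,4,5,6,7 already taken and all letters distinct, Y+N≡E (mod 10) forces N=9. So N=9.

Answer: E=0, G=2, N=9, P=5, U=6, X=4, Y=1, Z=7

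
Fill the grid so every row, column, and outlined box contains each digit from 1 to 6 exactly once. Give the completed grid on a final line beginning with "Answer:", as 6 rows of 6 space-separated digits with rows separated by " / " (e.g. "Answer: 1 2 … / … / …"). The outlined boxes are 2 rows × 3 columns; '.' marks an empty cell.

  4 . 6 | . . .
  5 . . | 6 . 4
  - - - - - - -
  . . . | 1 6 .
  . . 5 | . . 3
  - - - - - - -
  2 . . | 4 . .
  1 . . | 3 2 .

Step 1. [r2c3∈{1,2,3}] 1 has one home in col 3: r2c3. So r2c3=1.
Step 2. [r3c3∈{2,3,4}] col 3 places 2 nowhere but r3c3 ⇒ r3c3=2.
Step 3. [r1c6∈{1,2,5}] col 6 places 2 nowhere but r1c6, so r1c6=2.
Step 4. [r1c2∈{3}] r1c2 has the single candidate 3 ⇒ r1c2=3.
Step 5. [r5c6∈{1,5,6}] r5c6 is the only open cell in col 6 admitting 1 ⇒ r5c6=1.
Step 6. [r5c5∈{5}] only 5 remains possible at r5c5, so r5c5=5.
Step 7. [r3c2∈{4}] only 4 remains possible at r3c2, so r3c2=4.
Step 8. [r5c2∈{6}] r5c2 is down to just 6, so r5c2=6.
Step 9. [r6c6∈{6}] r6c6 has the single candidate 6. So r6c6=6.
Step 10. [r4c1∈{6}] r4c1 is down to just 6 ⇒ r4c1=6.
Step 11. [r5c3∈{3}] only 3 remains possible at r5c3, so r5c3=3.
Step 12. [r4c2∈{1}] r4c2 is down to just 1, so r4c2=1.
Step 13. [r3c1∈{3}] only 3 remains possible at r3c1. So r3c1=3.
Step 14. [r6c2∈{5}] only 5 remains possible at r6c2 ⇒ r6c2=5.
Step 15. [r2c5∈{3}] nothing but 3 survives at r2c5 ⇒ r2c5=3.
Step 16. [r6c3∈{4}] only 4 remains possible at r6c3 ⇒ r6c3=4.
Step 17. [r3c6∈{5}] r3c6 has the single candidate 5 ⇒ r3c6=5.
Step 18. [r4c4∈{2}] r4c4 is down to just 2, so r4c4=2.
Step 19. [r1c5∈{1}] r1c5 has the single candidate 1, so r1c5=1.
Step 20. [r1c4∈{5}] r1c4 has the single candidate 5 ⇒ r1c4=5.
Step 21. [r2c2∈{2}] only 2 remains possible at r2c2. So r2c2=2.
Step 22. [r4c5∈{4}] only 4 remains possible at r4c5 ⇒ r4c5=4.

Answer: 4 3 6 5 1 2 / 5 2 1 6 3 4 / 3 4 2 1 6 5 / 6 1 5 2 4 3 / 2 6 3 4 5 1 / 1 5 4 3 2 6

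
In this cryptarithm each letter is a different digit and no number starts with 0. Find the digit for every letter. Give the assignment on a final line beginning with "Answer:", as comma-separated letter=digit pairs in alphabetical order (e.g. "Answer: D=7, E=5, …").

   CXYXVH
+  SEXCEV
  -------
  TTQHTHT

Step 1. [col 1: H + V ≡ T (mod 10)] V=2 is one option consistent with column 1 (H + V ≡ T (mod 10), carry-in 0) — take it ⇒ V=2.
Step 2. [col 1: H + V ≡ T (mod 10)] several values work for H in column 1 (H + V ≡ T (mod 10), carry-in 0); try H=9. So H=9.
Step 3. [col 1: H + V ≡ T (mod 10)] column 1 reads H+V+carry(0)=T with H=9, V=2; with digits 2,9 already taken and all letters distinct, the only value for T is 1. So T=1.
Step 4. [col 2: V + E ≡ H (mod 10)] in column 2 we have V+E≡H with carry-in 1; given V=2, H=9 and digits 1,2,9 already taken and all letters distinct, that pins E to 6, so E=6.
Step 5. [col 3: X + C ≡ T (mod 10)] several values work for X in column 3 (X + C ≡ T (mod 10), carry-in 0); try X=8 ⇒ X=8.
Step 6. [col 3: X + C ≡ T (mod 10)] column 3 reads X+C+carry(0)=T with X=8, T=1; with digits 1,2,6,8,9 already taken and all letters distinct, the only value for C is 3 ⇒ C=3.
Step 7. [col 4: Y + X ≡ H (mod 10)] column 4: given X=8, H=9, carry-in 1, and digits 1,2,3,6,8,9 already taken and all letters distinct, Y+X≡H (mod 10) forces Y=0 ⇒ Y=0.
Step 8. [col 5: X + E ≡ Q (mod 10)] in column 5 we have X+E≡Q with carry-in 0; given X=8, E=6 and digits 0,1,2,3,6,8,9 already taken and all letters distinct, that pins Q to 4. So Q=4.
Step 9. [col 6: C + S ≡ T (mod 10)] column 6 reads C+S+carry(1)=T with C=3, T=1; with digits 0,1,2,3,4,6,8,9 already taken and all letters distinct, the only value for S is 7, so S=7.

Answer: C=3, E=6, H=9, Q=4, S=7, T=1, V=2, X=8, Y=0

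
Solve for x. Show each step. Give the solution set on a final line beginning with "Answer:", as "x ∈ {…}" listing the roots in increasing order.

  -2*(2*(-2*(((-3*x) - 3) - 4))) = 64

Step 1. [-2*(2*(-2*(((-3*x) - 3) - 4))) = 64] LHS = -2·(…); ÷-2 both sides ⇒ div: 2*(-2*(((-3*x) - 3) - 4)) = -32.
Step 2. [2*(-2*(((-3*x) - 3) - 4)) = -32] 2·(inner) — divide through by 2, so div: -2*(((-3*x) - 3) - 4) = -16.
Step 3. [-2*(((-3*x) - 3) - 4) = -16] -2 out front; divide by -2, so div: ((-3*x) - 3) - 4 = 8.
Step 4. [((-3*x) - 3) - 4 = 8] add 4: x sits inside (… - 4). So sub: (-3*x) - 3 = 12.
Step 5. [(-3*x) - 3 = 12] the outer -3 inverts by adding 3 ⇒ sub: -3*x = 15.
Step 6. [-3*x = 15] divide by the outer -3. So div: x = -5.

Answer: x ∈ {-5}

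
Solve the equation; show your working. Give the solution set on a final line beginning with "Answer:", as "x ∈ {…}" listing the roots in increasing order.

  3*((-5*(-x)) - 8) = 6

Step 1. [3*((-5*(-x)) - 8) = 6] leading coefficient 3: divide by 3, so div: (-5*(-x)) - 8 = 2.
Step 2. [(-5*(-x)) - 8 = 2] -8 is outermost — add 8 both sides ⇒ sub: -5*(-x) = 10.
Step 3. [-5*(-x) = 10] LHS = -5·(…); ÷-5 both sides ⇒ div: -x = -2.
Step 4. [-x = -2] flip signs both sides, so neg: x = 2.

Answer: x ∈ {2}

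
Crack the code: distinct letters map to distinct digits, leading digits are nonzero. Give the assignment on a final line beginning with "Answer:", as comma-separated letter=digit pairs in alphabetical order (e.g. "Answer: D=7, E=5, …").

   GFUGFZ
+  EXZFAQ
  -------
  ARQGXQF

Step 1. [col 1: Z + Q ≡ F (mod 10)] several values work for F in column 1 (Z + Q ≡ F (mod 10), carry-in 0); try F=3, so F=3.
Step 2. [col 1: Z + Q ≡ F (mod 10)] no forcing yet in column 1 (carry-in 0); Q=5 is free and consistent — try it ⇒ Q=5.
Step 3. [A] A is the leading digit of a 7-digit sum of two 6-digit numbers; the final carry is exactly 1. So A=1.
Step 4. [col 1: Z + Q ≡ F (mod 10)] column 1 reads Z+Q+carry(0)=F with Q=5, F=3; with digits 1,3,5 already taken and all letters distinct, the only value for Z is 8 ⇒ Z=8.
Step 5. [col 3: G + F ≡ X (mod 10)] several values work for G in column 3 (G + F ≡ X (mod 10), carry-in 0); try G=9. So G=9.
Step 6. [col 3: G + F ≡ X (mod 10)] column 3 reads G+F+carry(0)=X with G=9, F=3; with digits 1,3,5,8,9 already taken and all letters distinct, the only value for X is 2 ⇒ X=2.
Step 7. [col 4: U + Z ≡ G (mod 10)] from column 4 (Z=8, G=9, carry-in 1, digits 1,2,3,5,8,9 already taken and all letters distinct): U must equal 0, so U=0.
Step 8. [col 6: G + E ≡ R (mod 10)] column 6 reads G+E+carry(0)=R with G=9; with digits 0,1,2,3,5,8,9 already taken and all letters distinct, the only value for E is 7 ⇒ E=7.
Step 9. [col 6: G + E ≡ R (mod 10)] from column 6 (G=9, E=7, carry-in 0, digits 0,1,2,3,5,7,8,9 already taken and all letters distinct): R must equal 6. So R=6.

Answer: A=1, E=7, F=3, G=9, Q=5, R=6, U=0, X=2, Z=8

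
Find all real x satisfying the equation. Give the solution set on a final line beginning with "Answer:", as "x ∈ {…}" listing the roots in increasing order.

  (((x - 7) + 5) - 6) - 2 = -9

Step 1. [(((x - 7) + 5) - 6) - 2 = -9] peel the -2: add 2 from each side, so sub: ((x - 7) + 5) - 6 = -7.
Step 2. [((x - 7) + 5) - 6 = -7] the outer -6 inverts by adding 6, so sub: (x - 7) + 5 = -1.
Step 3. [(x - 7) + 5 = -1] subtract 5: x sits inside (… + 5) ⇒ sub: x - 7 = -6.
Step 4. [x - 7 = -6] add 7: x sits inside (… - 7), so sub: x = 1.

Answer: x ∈ {1}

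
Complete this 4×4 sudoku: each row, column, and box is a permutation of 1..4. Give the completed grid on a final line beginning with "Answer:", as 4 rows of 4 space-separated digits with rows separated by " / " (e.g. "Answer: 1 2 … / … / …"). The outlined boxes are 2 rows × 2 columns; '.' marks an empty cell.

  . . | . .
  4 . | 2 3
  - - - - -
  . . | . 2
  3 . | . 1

Step 1. [r2c2∈{1}] r2c2's peers cover all but 1 ⇒ r2c2=1.
Step 2. [r4c3∈{4}] nothing but 4 survives at r4c3, so r4c3=4.
Step 3. [r4c2∈{2}] r4c2 is down to just 2. So r4c2=2.
Step 4. [r3c3∈{3}] r3c3 has the single candidate 3. So r3c3=3.
Step 5. [r1c2∈{3}] r1c2 is down to just 3 ⇒ r1c2=3.
Step 6. [r3c1∈{1}] only 1 remains possible at r3c1 ⇒ r3c1=1.
Step 7. [r1c3∈{1}] r1c3's peers cover all but 1 ⇒ r1c3=1.
Step 8. [r1c1∈{2}] r1c1 has the single candidate 2. So r1c1=2.
Step 9. [r1c4∈{4}] r1c4's peers cover all but 4 ⇒ r1c4=4.
Step 10. [r3c2∈{4}] only 4 remains possible at r3c2, so r3c2=4.

Answer: 2 3 1 4 / 4 1 2 3 / 1 4 3 2 / 3 2 4 1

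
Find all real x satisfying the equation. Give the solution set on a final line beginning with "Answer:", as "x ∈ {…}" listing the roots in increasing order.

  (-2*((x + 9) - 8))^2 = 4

Step 1. [(-2*((x + 9) - 8))^2 = 4] LHS squared, RHS 4 ≥ 0: apply √ (±). So sqrt: -2*((x + 9) - 8) = 2 or -2.
Step 2. [-2*((x + 9) - 8) = 2 or -2] -2 out front; divide by -2 ⇒ div: (x + 9) - 8 = -1 or 1.
Step 3. [(x + 9) - 8 = -1 or 1] peel the -8: add 8 from each side ⇒ sub: x + 9 = 7 or 9.
Step 4. [x + 9 = 7 or 9] subtract 9: x sits inside (… + 9), so sub: x = -2 or 0.

Answer: x ∈ {-2, 0}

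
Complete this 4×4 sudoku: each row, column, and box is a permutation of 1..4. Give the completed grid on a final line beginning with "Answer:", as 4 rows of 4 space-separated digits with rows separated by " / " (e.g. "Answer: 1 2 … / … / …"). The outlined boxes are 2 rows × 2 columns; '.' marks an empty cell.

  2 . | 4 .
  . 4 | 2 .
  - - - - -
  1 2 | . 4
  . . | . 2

Step 1. [r2c1∈{3}] r2c1's peers cover all but 3 ⇒ r2c1=3.
Step 2. [r1c4∈{1,3}] r1c4 is the only open cell in row 1 admitting 3 ⇒ r1c4=3.
Step 3. [r3c3∈{3}] r3c3 has the single candidate 3 ⇒ r3c3=3.
Step 4. [r4c2∈{3}] r4c2 is down to just 3 ⇒ r4c2=3.
Step 5. [r2c4∈{1}] r2c4 has the single candidate 1. So r2c4=1.
Step 6. [r1c2∈{1}] nothing but 1 survives at r1c2. So r1c2=1.
Step 7. [r4c3∈{1}] nothing but 1 survives at r4c3. So r4c3=1.
Step 8. [r4c1∈{4}] only 4 remains possible at r4c1 ⇒ r4c1=4.

Answer: 2 1 4 3 / 3 4 2 1 / 1 2 3 4 / 4 3 1 2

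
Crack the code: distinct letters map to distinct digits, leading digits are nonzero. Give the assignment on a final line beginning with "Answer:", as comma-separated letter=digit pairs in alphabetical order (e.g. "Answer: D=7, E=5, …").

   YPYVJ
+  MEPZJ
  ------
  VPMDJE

Step 1. [col 1: J + J ≡ E (mod 10)] several values work for E in column 1 (J + J ≡ E (mod 10), carry-in 0); try E=0, so E=0.
Step 2. [col 1: J + J ≡ E (mod 10)] from column 1 (E=0, carry-in 0, digits 0 already taken and all letters distinct): J must equal 5, so J=5.
Step 3. [col 2: V + Z ≡ J (mod 10)] no forcing yet in column 2 (carry-in 1); V=1 is free and consistent — try it, so V=1.
Step 4. [col 2: V + Z ≡ J (mod 10)] from column 2 (V=1, J=5, carry-in 1, digits 0,1,5 already taken and all letters distinct): Z must equal 3, so Z=3.
Step 5. [col 3: Y + P ≡ D (mod 10)] column 3 (Y + P ≡ D (mod 10), carry-in 0) doesn't pin D yet; pick D=6 and continue ⇒ D=6.
Step 6. [col 3: Y + P ≡ D (mod 10)] several values work for Y in column 3 (Y + P ≡ D (mod 10), carry-in 0); try Y=9 ⇒ Y=9.
Step 7. [col 3: Y + P ≡ D (mod 10)] column 3: given Y=9, D=6, carry-in 0, and digits 0,1,3,5,6,9 already taken and all letters distinct, Y+P≡D (mod 10) forces P=7, so P=7.
Step 8. [col 4: P + E ≡ M (mod 10)] in column 4 we have P+E≡M with carry-in 1; given P=7, E=0 and digits 0,1,3,5,6,7,9 already taken and all letters distinct, that pins M to 8 ⇒ M=8.

Answer: D=6, E=0, J=5, M=8, P=7, V=1, Y=9, Z=3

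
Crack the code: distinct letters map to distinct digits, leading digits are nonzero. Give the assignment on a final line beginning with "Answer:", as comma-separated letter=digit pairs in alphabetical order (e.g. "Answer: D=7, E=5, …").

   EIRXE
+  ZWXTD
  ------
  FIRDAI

Step 1. [col 1: E + D ≡ I (mod 10)] several values work for I in column 1 (E + D ≡ I (mod 10), carry-in 0); try I=4, so I=4.
Step 2. [col 1: E + D ≡ I (mod 10)] E=8 is one option consistent with column 1 (E + D ≡ I (mod 10), carry-in 0) — take it ⇒ E=8.
Step 3. [F] adding two 5-digit numbers gives at most 5+1 digits, and here it does — F is that final carry and must be 1 ⇒ F=1.
Step 4. [col 1: E + D ≡ I (mod 10)] column 1 reads E+D+carry(0)=I with E=8, I=4; with digits 1,4,8 already taken and all letters distinct, the only value for D is 6. So D=6.
Step 5. [col 2: X + T ≡ A (mod 10)] several values work for T in column 2 (X + T ≡ A (mod 10), carry-in 1); try T=7, so T=7.
Step 6. [col 2: X + T ≡ A (mod 10)] several values work for X in column 2 (X + T ≡ A (mod 10), carry-in 1); try X=2. So X=2.
Step 7. [col 2: X + T ≡ A (mod 10)] from column 2 (X=2, T=7, carry-in 1, digits 1,2,4,6,7,8 already taken and all letters distinct): A must equal 0. So A=0.
Step 8. [col 3: R + X ≡ D (mod 10)] from column 3 (X=2, D=6, carry-in 1, digits 0,1,2,4,6,7,8 already taken and all letters distinct): R must equal 3 ⇒ R=3.
Step 9. [col 4: I + W ≡ R (mod 10)] column 4: given I=4, R=3, carry-in 0, and digits 0,1,2,3,4,6,7,8 already taken and all letters distinct, I+W≡R (mod 10) forces W=9 ⇒ W=9.
Step 10. [col 5: E + Z ≡ I (mod 10)] in column 5 we have E+Z≡I with carry-in 1; given E=8, I=4 and digits 0,1,2,3,4,6,7,8,9 already taken and all letters distinct, that pins Z to 5. So Z=5.

Answer: A=0, D=6, E=8, F=1, I=4, R=3, T=7, W=9, X=2, Z=5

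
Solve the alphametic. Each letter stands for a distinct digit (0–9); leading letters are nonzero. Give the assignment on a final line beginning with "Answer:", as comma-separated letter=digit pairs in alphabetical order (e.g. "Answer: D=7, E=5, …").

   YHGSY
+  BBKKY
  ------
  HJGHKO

Step 1. [col 1: Y + Y ≡ O (mod 10)] column 1 (Y + Y ≡ O (mod 10), carry-in 0) doesn't pin O yet; pick O=4 and continue, so O=4.
Step 2. [col 1: Y + Y ≡ O (mod 10)] Y=7 is one option consistent with column 1 (Y + Y ≡ O (mod 10), carry-in 0) — take it ⇒ Y=7.
Step 3. [H] adding two 5-digit numbers gives at most 5+1 digits, and here it does — H is that final carry and must be 1 ⇒ H=1.
Step 4. [col 2: S + K ≡ K (mod 10)] from column 2 (nothing yet, carry-in 1, digits 1,4,7 already taken and all letters distinct): S must equal 9 ⇒ S=9.
Step 5. [col 2: S + K ≡ K (mod 10)] K=2 is one option consistent with column 2 (S + K ≡ K (mod 10), carry-in 1) — take it ⇒ K=2.
Step 6. [col 3: G + K ≡ H (mod 10)] column 3 reads G+K+carry(1)=H with K=2, H=1; with digits 1,2,4,7,9 already taken and all letters distinct, the only value for G is 8 ⇒ G=8.
Step 7. [col 4: H + B ≡ G (mod 10)] from column 4 (H=1, G=8, carry-in 1, digits 1,2,4,7,8,9 already taken and all letters distinct): B must equal 6, so B=6.
Step 8. [col 5: Y + B ≡ J (mod 10)] column 5: given Y=7, B=6, carry-in 0, and digits 1,2,4,6,7,8,9 already taken and all letters distinct, Y+B≡J (mod 10) forces J=3, so J=3.

Answer: B=6, G=8, H=1, J=3, K=2, O=4, S=9, Y=7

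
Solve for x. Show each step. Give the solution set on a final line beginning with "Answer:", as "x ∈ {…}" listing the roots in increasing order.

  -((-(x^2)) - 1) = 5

Step 1. [-((-(x^2)) - 1) = 5] flip signs both sides. So neg: (-(x^2)) - 1 = -5.
Step 2. [(-(x^2)) - 1 = -5] add 1: x sits inside (… - 1), so sub: -(x^2) = -4.
Step 3. [-(x^2) = -4] LHS negated; negate both sides ⇒ neg: x^2 = 4.
Step 4. [x^2 = 4] √ both sides: 4 ≥ 0 gives two branches ⇒ sqrt: x = 2 or -2.

Answer: x ∈ {-2, 2}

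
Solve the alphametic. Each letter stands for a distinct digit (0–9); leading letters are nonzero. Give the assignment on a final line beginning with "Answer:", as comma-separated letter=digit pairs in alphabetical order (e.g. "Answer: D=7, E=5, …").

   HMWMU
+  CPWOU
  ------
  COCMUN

Step 1. [col 1: U + U ≡ N (mod 10)] no forcing yet in column 1 (carry-in 0); U=7 is free and consistent — try it, so U=7.
Step 2. [C] the sum has 6 digits but both addends have 5; that extra leading digit C is the final carry, namely 1, so C=1.
Step 3. [col 1: U + U ≡ N (mod 10)] in column 1 we have U+U≡N with carry-in 0; given U=7 and digits 1,7 already taken and all letters distinct, that pins N to 4, so N=4.
Step 4. [col 2: M + O ≡ U (mod 10)] several values work for O in column 2 (M + O ≡ U (mod 10), carry-in 1); try O=0, so O=0.
Step 5. [col 2: M + O ≡ U (mod 10)] from column 2 (O=0, U=7, carry-in 1, digits 0,1,4,7 already taken and all letters distinct): M must equal 6, so M=6.
Step 6. [col 3: W + W ≡ M (mod 10)] several values work for W in column 3 (W + W ≡ M (mod 10), carry-in 0); try W=3. So W=3.
Step 7. [col 4: M + P ≡ C (mod 10)] in column 4 we have M+P≡C with carry-in 0; given M=6, C=1 and digits 0,1,3,4,6,7 already taken and all letters distinct, that pins P to 5 ⇒ P=5.
Step 8. [col 5: H + C ≡ O (mod 10)] from column 5 (C=1, O=0, carry-in 1, digits 0,1,3,4,5,6,7 already taken and all letters distinct): H must equal 8 ⇒ H=8.

Answer: C=1, H=8, M=6, N=4, O=0, P=5, U=7, W=3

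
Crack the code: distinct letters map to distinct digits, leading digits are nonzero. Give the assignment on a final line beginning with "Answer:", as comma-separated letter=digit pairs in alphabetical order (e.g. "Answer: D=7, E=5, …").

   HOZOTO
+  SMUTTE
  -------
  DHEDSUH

Step 1. [D] the sum has 7 digits but both addends have 6; that extra leading digit D is the final carry, namely 1 ⇒ D=1.
Step 2. [col 1: O + E ≡ H (mod 10)] no forcing yet in column 1 (carry-in 0); E=2 is free and consistent — try it ⇒ E=2.
Step 3. [col 1: O + E ≡ H (mod 10)] several values work for O in column 1 (O + E ≡ H (mod 10), carry-in 0); try O=5 ⇒ O=5.
Step 4. [col 1: O + E ≡ H (mod 10)] column 1: given O=5, E=2, carry-in 0, and digits 1,2,5 already taken and all letters distinct, O+E≡H (mod 10) forces H=7. So H=7.
Step 5. [col 2: T + T ≡ U (mod 10)] no forcing yet in column 2 (carry-in 0); U=8 is free and consistent — try it ⇒ U=8.
Step 6. [col 2: T + T ≡ U (mod 10)] no forcing yet in column 2 (carry-in 0); T=4 is free and consistent — try it, so T=4.
Step 7. [col 3: O + T ≡ S (mod 10)] from column 3 (O=5, T=4, carry-in 0, digits 1,2,4,5,7,8 already taken and all letters distinct): S must equal 9 ⇒ S=9.
Step 8. [col 4: Z + U ≡ D (mod 10)] column 4: given U=8, D=1, carry-in 0, and digits 1,2,4,5,7,8,9 already taken and all letters distinct, Z+U≡D (mod 10) forces Z=3, so Z=3.
Step 9. [col 5: O + M ≡ E (mod 10)] column 5 reads O+M+carry(1)=E with O=5, E=2; with digits 1,2,3,4,5,7,8,9 already taken and all letters distinct, the only value for M is 6 ⇒ M=6.

Answer: D=1, E=2, H=7, M=6, O=5, S=9, T=4, U=8, Z=3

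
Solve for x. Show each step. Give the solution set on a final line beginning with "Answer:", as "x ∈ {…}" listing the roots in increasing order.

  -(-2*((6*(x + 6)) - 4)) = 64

Step 1. [-(-2*((6*(x + 6)) - 4)) = 64] flip signs both sides ⇒ neg: -2*((6*(x + 6)) - 4) = -64.
Step 2. [-2*((6*(x + 6)) - 4) = -64] divide by the outer -2, so div: (6*(x + 6)) - 4 = 32.
Step 3. [(6*(x + 6)) - 4 = 32] peel the -4: add 4 from each side. So sub: 6*(x + 6) = 36.
Step 4. [6*(x + 6) = 36] 6 out front; divide by 6, so div: x + 6 = 6.
Step 5. [x + 6 = 6] subtract 6: x sits inside (… + 6), so sub: x = 0.

Answer: x ∈ {0}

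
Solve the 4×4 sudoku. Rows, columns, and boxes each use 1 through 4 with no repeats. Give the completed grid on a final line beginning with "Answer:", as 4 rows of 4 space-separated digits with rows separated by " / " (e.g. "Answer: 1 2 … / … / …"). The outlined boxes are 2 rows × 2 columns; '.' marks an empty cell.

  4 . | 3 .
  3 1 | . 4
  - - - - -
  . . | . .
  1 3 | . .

Step 1. [r4c4∈{2}] r4c4's peers cover all but 2 ⇒ r4c4=2.
Step 2. [r3c3∈{1,4}] in col 3, 1 fits only at r3c3, so r3c3=1.
Step 3. [r3c1∈{2}] r3c1's peers cover all but 2. So r3c1=2.
Step 4. [r1c2∈{2}] only 2 remains possible at r1c2, so r1c2=2.
Step 5. [r4c3∈{4}] r4c3 has the single candidate 4, so r4c3=4.
Step 6. [r3c4∈{3}] nothing but 3 survives at r3c4 ⇒ r3c4=3.
Step 7. [r3c2∈{4}] nothing but 4 survives at r3c2 ⇒ r3c2=4.
Step 8. [r1c4∈{1}] r1c4 has the single candidate 1. So r1c4=1.
Step 9. [r2c3∈{2}] r2c3's peers cover all but 2. So r2c3=2.

Answer: 4 2 3 1 / 3 1 2 4 / 2 4 1 3 / 1 3 4 2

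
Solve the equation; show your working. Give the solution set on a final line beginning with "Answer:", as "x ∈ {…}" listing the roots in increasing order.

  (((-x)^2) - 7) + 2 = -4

Step 1. [(((-x)^2) - 7) + 2 = -4] subtract 2: x sits inside (… + 2) ⇒ sub: ((-x)^2) - 7 = -6.
Step 2. [((-x)^2) - 7 = -6] 7 comes off first (add 7) ⇒ sub: (-x)^2 = 1.
Step 3. [(-x)^2 = 1] LHS squared, RHS 1 ≥ 0: apply √ (±), so sqrt: -x = 1 or -1.
Step 4. [-x = 1 or -1] flip signs both sides, so neg: x = -1 or 1.

Answer: x ∈ {-1, 1}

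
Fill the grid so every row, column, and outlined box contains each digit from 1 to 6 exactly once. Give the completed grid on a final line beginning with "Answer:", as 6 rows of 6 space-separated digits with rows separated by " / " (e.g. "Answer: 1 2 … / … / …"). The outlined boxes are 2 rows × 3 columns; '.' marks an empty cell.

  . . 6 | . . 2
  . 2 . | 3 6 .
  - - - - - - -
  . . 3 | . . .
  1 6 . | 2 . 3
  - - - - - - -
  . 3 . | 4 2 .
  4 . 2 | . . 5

Step 1. [r2c1∈{5}] nothing but 5 survives at r2c1, so r2c1=5.
Step 2. [r3c2∈{4,5}] col 2 places 5 nowhere but r3c2, so r3c2=5.
Step 3. [r6c2∈{1}] only 1 remains possible at r6c2. So r6c2=1.
Step 4. [r5c6∈{1,6}] r5c6 is the only open cell in row 5 admitting 1 ⇒ r5c6=1.
Step 5. [r2c6∈{4}] r2c6 is down to just 4. So r2c6=4.
Step 6. [r4c5∈{4,5}] 5 has one home in row 4: r4c5, so r4c5=5.
Step 7. [r1c5∈{1}] r1c5 has the single candidate 1, so r1c5=1.
Step 8. [r6c4∈{6}] r6c4's peers cover all but 6 ⇒ r6c4=6.
Step 9. [r5c1∈{6}] only 6 remains possible at r5c1. So r5c1=6.
Step 10. [r1c4∈{5}] r1c4 has the single candidate 5 ⇒ r1c4=5.
Step 11. [r1c2∈{4}] only 4 remains possible at r1c2 ⇒ r1c2=4.
Step 12. [r2c3∈{1}] nothing but 1 survives at r2c3. So r2c3=1.
Step 13. [r5c3∈{5}] nothing but 5 survives at r5c3 ⇒ r5c3=5.
Step 14. [r6c5∈{3}] nothing but 3 survives at r6c5, so r6c5=3.
Step 15. [r3c4∈{1}] r3c4's peers cover all but 1. So r3c4=1.
Step 16. [r4c3∈{4}] nothing but 4 survives at r4c3, so r4c3=4.
Step 17. [r1c1∈{3}] r1c1's peers cover all but 3 ⇒ r1c1=3.
Step 18. [r3c6∈{6}] r3c6 is down to just 6 ⇒ r3c6=6.
Step 19. [r3c5∈{4}] r3c5's peers cover all but 4, so r3c5=4.
Step 20. [r3c1∈{2}] r3c1 has the single candidate 2 ⇒ r3c1=2.

Answer: 3 4 6 5 1 2 / 5 2 1 3 6 4 / 2 5 3 1 4 6 / 1 6 4 2 5 3 / 6 3 5 4 2 1 / 4 1 2 6 3 5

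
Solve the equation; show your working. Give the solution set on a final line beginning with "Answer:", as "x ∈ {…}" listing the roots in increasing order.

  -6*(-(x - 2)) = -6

Step 1. [-6*(-(x - 2)) = -6] -6 out front; divide by -6. So div: -(x - 2) = 1.
Step 2. [-(x - 2) = 1] LHS negated; negate both sides ⇒ neg: x - 2 = -1.
Step 3. [x - 2 = -1] the outer -2 inverts by adding 2, so sub: x = 1.

Answer: x ∈ {1}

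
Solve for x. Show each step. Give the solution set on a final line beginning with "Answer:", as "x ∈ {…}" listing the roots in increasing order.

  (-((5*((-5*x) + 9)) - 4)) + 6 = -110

Step 1. [(-((5*((-5*x) + 9)) - 4)) + 6 = -110] +6 is outermost — subtract 6 both sides, so sub: -((5*((-5*x) + 9)) - 4) = -116.
Step 2. [-((5*((-5*x) + 9)) - 4) = -116] leading − — multiply by −1, so neg: (5*((-5*x) + 9)) - 4 = 116.
Step 3. [(5*((-5*x) + 9)) - 4 = 116] 4 comes off first (add 4), so sub: 5*((-5*x) + 9) = 120.
Step 4. [5*((-5*x) + 9) = 120] 5 out front; divide by 5. So div: (-5*x) + 9 = 24.
Step 5. [(-5*x) + 9 = 24] peel the +9: subtract 9 from each side. So sub: -5*x = 15.
Step 6. [-5*x = 15] leading coefficient -5: divide by -5, so div: x = -3.

Answer: x ∈ {-3}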